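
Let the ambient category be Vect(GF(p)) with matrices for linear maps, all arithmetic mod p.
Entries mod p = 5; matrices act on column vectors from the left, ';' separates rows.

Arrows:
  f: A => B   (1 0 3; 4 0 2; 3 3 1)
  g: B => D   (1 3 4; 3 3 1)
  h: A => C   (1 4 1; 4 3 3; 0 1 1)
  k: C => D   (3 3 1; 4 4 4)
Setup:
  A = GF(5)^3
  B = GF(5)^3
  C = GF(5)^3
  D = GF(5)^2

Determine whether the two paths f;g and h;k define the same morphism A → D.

Answer: DOES NOT COMMUTE

Derivation:
Along f;g (path 1):
  e0=⟨1,0,0⟩ f=>⟨1,4,3⟩ g=>⟨0,3⟩
  e1=⟨0,1,0⟩ f=>⟨0,0,3⟩ g=>⟨2,3⟩
  e2=⟨0,0,1⟩ f=>⟨3,2,1⟩ g=>⟨3,1⟩
  result₁ = (0 2 3; 3 3 1)
Along h;k (path 2):
  e0=⟨1,0,0⟩ h=>⟨1,4,0⟩ k=>⟨0,0⟩
  e1=⟨0,1,0⟩ h=>⟨4,3,1⟩ k=>⟨2,2⟩
  e2=⟨0,0,1⟩ h=>⟨1,3,1⟩ k=>⟨3,0⟩
  result₂ = (0 2 3; 0 2 0)
Equal? distinct morphisms ✗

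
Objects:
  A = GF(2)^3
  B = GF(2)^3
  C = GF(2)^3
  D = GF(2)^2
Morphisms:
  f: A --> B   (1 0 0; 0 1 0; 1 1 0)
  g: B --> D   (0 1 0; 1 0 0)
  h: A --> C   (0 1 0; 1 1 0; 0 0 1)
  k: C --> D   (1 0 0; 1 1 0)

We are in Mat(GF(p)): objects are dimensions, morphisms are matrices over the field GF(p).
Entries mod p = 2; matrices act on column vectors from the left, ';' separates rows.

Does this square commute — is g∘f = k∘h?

1) trace f;g:
  e0=(1,0,0) f-->(1,0,1) g-->(0,1)
  e1=(0,1,0) f-->(0,1,1) g-->(1,0)
  e2=(0,0,1) f-->(0,0,0) g-->(0,0)
  composite₁ = (0 1 0; 1 0 0)
2) trace h;k:
  e0=(1,0,0) h-->(0,1,0) k-->(0,1)
  e1=(0,1,0) h-->(1,1,0) k-->(1,0)
  e2=(0,0,1) h-->(0,0,1) k-->(0,0)
  composite₂ = (0 1 0; 1 0 0)
Equal? equal; square commutes

Answer: COMMUTES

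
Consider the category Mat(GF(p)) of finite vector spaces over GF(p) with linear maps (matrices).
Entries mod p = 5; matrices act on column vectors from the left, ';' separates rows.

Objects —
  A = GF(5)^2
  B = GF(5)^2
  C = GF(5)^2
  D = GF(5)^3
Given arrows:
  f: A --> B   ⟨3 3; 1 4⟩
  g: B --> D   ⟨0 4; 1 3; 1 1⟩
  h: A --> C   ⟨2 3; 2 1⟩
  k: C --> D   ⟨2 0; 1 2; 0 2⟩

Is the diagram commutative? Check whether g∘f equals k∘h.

Answer: COMMUTES

Work:
1) trace f;g:
  e0=[1,0] f-->[3,1] g-->[4,1,4]
  e1=[0,1] f-->[3,4] g-->[1,0,2]
  result₁ = ⟨4 1; 1 0; 4 2⟩
2) trace h;k:
  e0=[1,0] h-->[2,2] k-->[4,1,4]
  e1=[0,1] h-->[3,1] k-->[1,0,2]
  result₂ = ⟨4 1; 1 0; 4 2⟩
Equal? equal; square commutes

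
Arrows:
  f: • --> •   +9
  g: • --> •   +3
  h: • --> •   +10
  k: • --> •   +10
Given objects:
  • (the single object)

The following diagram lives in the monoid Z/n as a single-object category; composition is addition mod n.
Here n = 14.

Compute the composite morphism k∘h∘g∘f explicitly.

  0 +9≡9 +3≡12 +10≡8 +10≡4  (mod 14)
⟦path⟧: +4

Answer: +4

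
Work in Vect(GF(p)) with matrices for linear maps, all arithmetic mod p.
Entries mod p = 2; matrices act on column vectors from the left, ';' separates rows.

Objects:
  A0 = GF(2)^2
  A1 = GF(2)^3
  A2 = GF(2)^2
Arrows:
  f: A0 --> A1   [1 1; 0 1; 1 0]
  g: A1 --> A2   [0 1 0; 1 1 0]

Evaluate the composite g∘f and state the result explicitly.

Answer: [0 1; 1 0]

Trace:
  e0=⟨1,0⟩ f-->⟨1,0,1⟩ g-->⟨0,1⟩
  e1=⟨0,1⟩ f-->⟨1,1,0⟩ g-->⟨1,0⟩
result: [0 1; 1 0]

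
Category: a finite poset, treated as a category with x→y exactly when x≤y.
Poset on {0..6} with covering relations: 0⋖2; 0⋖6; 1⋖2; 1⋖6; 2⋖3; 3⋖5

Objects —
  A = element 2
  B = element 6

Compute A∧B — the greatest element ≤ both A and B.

Common predecessors of 2,6: {0,1}
  maximal lower bounds 0 and 1 are incomparable: neither 0≤1 nor 1≤0
→ no greatest lower bound exists

Answer: NO MEET EXISTS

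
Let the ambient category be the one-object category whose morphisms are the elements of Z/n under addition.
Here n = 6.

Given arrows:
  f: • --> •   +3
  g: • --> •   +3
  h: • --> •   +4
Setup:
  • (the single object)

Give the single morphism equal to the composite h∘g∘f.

Answer: +4

Work:
  0 +3≡3 +3≡0 +4≡4  (mod 6)
⟦path⟧: +4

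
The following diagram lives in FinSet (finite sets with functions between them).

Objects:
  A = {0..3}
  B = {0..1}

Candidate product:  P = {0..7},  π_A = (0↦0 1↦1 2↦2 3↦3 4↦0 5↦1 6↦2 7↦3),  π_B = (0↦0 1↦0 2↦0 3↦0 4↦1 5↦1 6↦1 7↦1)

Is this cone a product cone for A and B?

Answer: VALID PRODUCT

Trace:
|A|·|B| = 4·2 = 8;  |P| = 8
Check the pairing map k ↦ (π_A(k), π_B(k)):
  0 ↦ (0,0)
  1 ↦ (1,0)
  2 ↦ (2,0)
  3 ↦ (3,0)
  4 ↦ (0,1)
  5 ↦ (1,1)
  6 ↦ (2,1)
  7 ↦ (3,1)
distinct pairs in image: 8 / 8 needed
  → bijection onto A×B; projections well-typed.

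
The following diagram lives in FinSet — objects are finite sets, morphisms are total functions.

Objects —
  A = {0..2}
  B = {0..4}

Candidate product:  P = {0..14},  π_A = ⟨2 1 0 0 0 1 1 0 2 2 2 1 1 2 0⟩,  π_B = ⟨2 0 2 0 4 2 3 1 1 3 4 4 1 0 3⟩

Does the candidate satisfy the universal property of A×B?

Answer: VALID PRODUCT

Derivation:
|A|·|B| = 3·5 = 15;  |P| = 15
Check the pairing map k ↦ (π_A(k), π_B(k)):
  0 : (2,2)
  1 : (1,0)
  2 : (0,2)
  3 : (0,0)
  4 : (0,4)
  5 : (1,2)
  6 : (1,3)
  7 : (0,1)
  8 : (2,1)
  9 : (2,3)
  10 : (2,4)
  11 : (1,4)
  12 : (1,1)
  13 : (2,0)
  14 : (0,3)
distinct pairs in image: 15 / 15 needed
  → bijection onto A×B; projections well-typed.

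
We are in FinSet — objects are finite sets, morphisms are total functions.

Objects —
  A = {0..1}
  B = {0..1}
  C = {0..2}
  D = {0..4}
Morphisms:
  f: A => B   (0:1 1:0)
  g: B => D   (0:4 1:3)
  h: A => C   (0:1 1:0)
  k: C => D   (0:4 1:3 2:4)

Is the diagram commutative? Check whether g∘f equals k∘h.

Path 1 = f;g:
  0 f=>1 g=>3
  1 f=>0 g=>4
  composite₁ = (0:3 1:4)
Path 2 = h;k:
  0 h=>1 k=>3
  1 h=>0 k=>4
  composite₂ = (0:3 1:4)
Equal? equal; square commutes

Answer: COMMUTES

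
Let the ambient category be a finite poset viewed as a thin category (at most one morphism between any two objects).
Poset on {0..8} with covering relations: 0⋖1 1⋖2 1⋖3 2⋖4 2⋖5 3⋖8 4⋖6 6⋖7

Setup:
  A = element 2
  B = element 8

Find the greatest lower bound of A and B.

Lower bounds of A=2 and B=8: {0,1}
  0 ≤ 1
  1 ≤ 1
glb = 1

Answer: A∧B = 1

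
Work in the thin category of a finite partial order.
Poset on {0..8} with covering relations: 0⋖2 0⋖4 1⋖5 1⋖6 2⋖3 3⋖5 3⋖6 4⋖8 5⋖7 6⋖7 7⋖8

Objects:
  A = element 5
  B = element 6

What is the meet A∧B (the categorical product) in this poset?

Answer: NO MEET EXISTS

Trace:
{x : x⊑A ∧ x⊑B} = {0,1,2,3}  (A=5, B=6)
  maximal lower bounds 1 and 3 are incomparable: neither 1⊑3 nor 3⊑1
→ no greatest lower bound exists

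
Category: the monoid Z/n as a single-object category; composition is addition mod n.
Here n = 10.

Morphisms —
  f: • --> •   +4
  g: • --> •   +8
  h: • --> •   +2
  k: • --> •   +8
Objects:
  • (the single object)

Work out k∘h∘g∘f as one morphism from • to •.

Answer: +2

Work:
  0 +4≡4 +8≡2 +2≡4 +8≡2  (mod 10)
composite: +2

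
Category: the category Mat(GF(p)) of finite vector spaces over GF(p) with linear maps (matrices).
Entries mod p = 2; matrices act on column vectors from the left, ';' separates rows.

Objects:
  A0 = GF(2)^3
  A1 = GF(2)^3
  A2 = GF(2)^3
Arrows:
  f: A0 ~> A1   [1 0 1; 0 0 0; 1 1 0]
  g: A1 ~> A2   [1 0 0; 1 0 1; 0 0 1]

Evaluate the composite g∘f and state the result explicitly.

  e0=[1,0,0] f~>[1,0,1] g~>[1,0,1]
  e1=[0,1,0] f~>[0,0,1] g~>[0,1,1]
  e2=[0,0,1] f~>[1,0,0] g~>[1,1,0]
composite: [1 0 1; 0 1 1; 1 1 0]

Answer: [1 0 1; 0 1 1; 1 1 0]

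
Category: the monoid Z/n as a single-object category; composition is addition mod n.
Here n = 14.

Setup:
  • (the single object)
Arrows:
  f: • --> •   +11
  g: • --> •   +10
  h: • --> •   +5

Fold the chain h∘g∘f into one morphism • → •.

Answer: +12

Trace:
  0 +11≡11 +10≡7 +5≡12  (mod 14)
composite: +12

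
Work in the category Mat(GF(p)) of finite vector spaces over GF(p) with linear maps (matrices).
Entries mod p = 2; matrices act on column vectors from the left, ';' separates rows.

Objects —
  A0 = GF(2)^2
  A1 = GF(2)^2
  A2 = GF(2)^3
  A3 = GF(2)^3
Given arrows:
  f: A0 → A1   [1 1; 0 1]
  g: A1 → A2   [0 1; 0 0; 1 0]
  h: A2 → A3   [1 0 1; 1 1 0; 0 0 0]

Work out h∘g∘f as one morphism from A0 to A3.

Answer: [1 0; 0 1; 0 0]

Derivation:
  e0=⟨1,0⟩ f→⟨1,0⟩ g→⟨0,0,1⟩ h→⟨1,0,0⟩
  e1=⟨0,1⟩ f→⟨1,1⟩ g→⟨1,0,1⟩ h→⟨0,1,0⟩
result: [1 0; 0 1; 0 0]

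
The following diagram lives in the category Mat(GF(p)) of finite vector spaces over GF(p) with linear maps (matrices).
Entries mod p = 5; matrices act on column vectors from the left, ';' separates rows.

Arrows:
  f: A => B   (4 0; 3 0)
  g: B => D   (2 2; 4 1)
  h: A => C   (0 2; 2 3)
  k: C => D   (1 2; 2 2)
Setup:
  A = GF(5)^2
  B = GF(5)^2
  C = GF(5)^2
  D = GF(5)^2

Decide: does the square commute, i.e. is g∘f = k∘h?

1) trace f;g:
  e0=⟨1,0⟩ f=>⟨4,3⟩ g=>⟨4,4⟩
  e1=⟨0,1⟩ f=>⟨0,0⟩ g=>⟨0,0⟩
  composite₁ = (4 0; 4 0)
2) trace h;k:
  e0=⟨1,0⟩ h=>⟨0,2⟩ k=>⟨4,4⟩
  e1=⟨0,1⟩ h=>⟨2,3⟩ k=>⟨3,0⟩
  composite₂ = (4 3; 4 0)
Equal? NO — does not commute

Answer: DOES NOT COMMUTE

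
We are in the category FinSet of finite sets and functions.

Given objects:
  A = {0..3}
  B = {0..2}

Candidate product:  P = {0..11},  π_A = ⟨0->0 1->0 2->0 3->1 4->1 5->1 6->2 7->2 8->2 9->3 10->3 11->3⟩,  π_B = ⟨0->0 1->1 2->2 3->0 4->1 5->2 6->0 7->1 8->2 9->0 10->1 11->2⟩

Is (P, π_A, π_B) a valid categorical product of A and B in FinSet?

|A|·|B| = 4·3 = 12;  |P| = 12
Check the pairing map k ↦ (π_A(k), π_B(k)):
  0 -> (0,0)
  1 -> (0,1)
  2 -> (0,2)
  3 -> (1,0)
  4 -> (1,1)
  5 -> (1,2)
  6 -> (2,0)
  7 -> (2,1)
  8 -> (2,2)
  9 -> (3,0)
  10 -> (3,1)
  11 -> (3,2)
distinct pairs in image: 12 / 12 needed
  → bijection onto A×B; projections well-typed.

Answer: VALID PRODUCT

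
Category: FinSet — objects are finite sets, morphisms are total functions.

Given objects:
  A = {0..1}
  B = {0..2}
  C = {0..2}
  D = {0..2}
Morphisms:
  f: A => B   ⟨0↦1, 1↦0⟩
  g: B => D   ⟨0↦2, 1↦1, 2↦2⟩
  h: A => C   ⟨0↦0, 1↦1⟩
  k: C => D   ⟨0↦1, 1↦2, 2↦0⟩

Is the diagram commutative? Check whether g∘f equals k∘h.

Answer: COMMUTES

Derivation:
1) trace f;g:
  0 f=>1 g=>1
  1 f=>0 g=>2
  composite₁ = ⟨0↦1, 1↦2⟩
2) trace h;k:
  0 h=>0 k=>1
  1 h=>1 k=>2
  composite₂ = ⟨0↦1, 1↦2⟩
Equal? equal; square commutes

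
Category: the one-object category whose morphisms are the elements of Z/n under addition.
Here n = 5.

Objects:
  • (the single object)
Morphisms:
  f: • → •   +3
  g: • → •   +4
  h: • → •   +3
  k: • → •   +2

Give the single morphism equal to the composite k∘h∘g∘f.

Answer: +2

Derivation:
  0 +3≡3 +4≡2 +3≡0 +2≡2  (mod 5)
result: +2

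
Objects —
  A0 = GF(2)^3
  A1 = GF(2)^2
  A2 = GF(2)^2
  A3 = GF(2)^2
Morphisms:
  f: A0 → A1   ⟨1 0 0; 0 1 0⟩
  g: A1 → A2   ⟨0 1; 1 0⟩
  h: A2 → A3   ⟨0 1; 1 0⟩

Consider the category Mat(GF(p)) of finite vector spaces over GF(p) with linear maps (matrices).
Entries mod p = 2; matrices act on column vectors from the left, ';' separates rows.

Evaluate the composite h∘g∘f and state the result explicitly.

Answer: ⟨1 0 0; 0 1 0⟩

Trace:
  e0=(1,0,0) f→(1,0) g→(0,1) h→(1,0)
  e1=(0,1,0) f→(0,1) g→(1,0) h→(0,1)
  e2=(0,0,1) f→(0,0) g→(0,0) h→(0,0)
result: ⟨1 0 0; 0 1 0⟩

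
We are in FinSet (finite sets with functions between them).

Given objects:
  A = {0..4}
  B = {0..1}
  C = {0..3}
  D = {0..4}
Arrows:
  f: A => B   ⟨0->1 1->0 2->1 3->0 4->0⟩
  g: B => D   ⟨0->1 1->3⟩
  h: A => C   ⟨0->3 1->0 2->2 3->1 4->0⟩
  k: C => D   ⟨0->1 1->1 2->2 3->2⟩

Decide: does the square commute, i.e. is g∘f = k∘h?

Path 1 = f;g:
  0 f=>1 g=>3
  1 f=>0 g=>1
  2 f=>1 g=>3
  3 f=>0 g=>1
  4 f=>0 g=>1
  result₁ = ⟨0->3 1->1 2->3 3->1 4->1⟩
Path 2 = h;k:
  0 h=>3 k=>2
  1 h=>0 k=>1
  2 h=>2 k=>2
  3 h=>1 k=>1
  4 h=>0 k=>1
  result₂ = ⟨0->2 1->1 2->2 3->1 4->1⟩
Equal? distinct morphisms ✗

Answer: DOES NOT COMMUTE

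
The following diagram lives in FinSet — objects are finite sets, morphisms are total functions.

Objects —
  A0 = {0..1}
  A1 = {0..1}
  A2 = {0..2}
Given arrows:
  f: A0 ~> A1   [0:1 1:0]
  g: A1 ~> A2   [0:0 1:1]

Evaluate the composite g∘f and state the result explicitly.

Answer: [0:1 1:0]

Derivation:
  0 f~>1 g~>1
  1 f~>0 g~>0
composite: [0:1 1:0]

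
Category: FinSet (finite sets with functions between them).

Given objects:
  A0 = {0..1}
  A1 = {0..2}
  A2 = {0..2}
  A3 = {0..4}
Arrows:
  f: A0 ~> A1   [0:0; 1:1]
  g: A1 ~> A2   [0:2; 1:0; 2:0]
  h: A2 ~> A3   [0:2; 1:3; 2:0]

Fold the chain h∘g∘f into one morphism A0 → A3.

Answer: [0:0; 1:2]

Derivation:
  0 f~>0 g~>2 h~>0
  1 f~>1 g~>0 h~>2
⟦path⟧: [0:0; 1:2]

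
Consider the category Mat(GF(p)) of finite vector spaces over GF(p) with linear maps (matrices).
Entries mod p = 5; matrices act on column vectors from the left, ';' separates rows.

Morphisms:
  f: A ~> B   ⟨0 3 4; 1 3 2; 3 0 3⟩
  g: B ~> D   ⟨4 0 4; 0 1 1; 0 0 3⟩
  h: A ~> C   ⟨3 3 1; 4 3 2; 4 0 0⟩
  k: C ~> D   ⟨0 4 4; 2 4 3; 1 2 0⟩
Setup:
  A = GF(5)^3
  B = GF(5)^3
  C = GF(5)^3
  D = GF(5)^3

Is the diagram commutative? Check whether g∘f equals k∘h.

1) trace f;g:
  e0=(1,0,0) f~>(0,1,3) g~>(2,4,4)
  e1=(0,1,0) f~>(3,3,0) g~>(2,3,0)
  e2=(0,0,1) f~>(4,2,3) g~>(3,0,4)
  ⟦path⟧₁ = ⟨2 2 3; 4 3 0; 4 0 4⟩
2) trace h;k:
  e0=(1,0,0) h~>(3,4,4) k~>(2,4,1)
  e1=(0,1,0) h~>(3,3,0) k~>(2,3,4)
  e2=(0,0,1) h~>(1,2,0) k~>(3,0,0)
  ⟦path⟧₂ = ⟨2 2 3; 4 3 0; 1 4 0⟩
Equal? distinct morphisms ✗

Answer: DOES NOT COMMUTE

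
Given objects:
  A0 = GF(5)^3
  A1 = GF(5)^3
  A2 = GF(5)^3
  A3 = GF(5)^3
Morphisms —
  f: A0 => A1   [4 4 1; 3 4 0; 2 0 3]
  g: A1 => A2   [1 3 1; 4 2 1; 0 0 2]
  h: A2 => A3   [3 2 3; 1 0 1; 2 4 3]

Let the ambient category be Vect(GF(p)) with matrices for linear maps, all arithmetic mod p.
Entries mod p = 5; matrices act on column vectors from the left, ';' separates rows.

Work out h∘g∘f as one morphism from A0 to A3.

  e0=[1,0,0] f=>[4,3,2] g=>[0,4,4] h=>[0,4,3]
  e1=[0,1,0] f=>[4,4,0] g=>[1,4,0] h=>[1,1,3]
  e2=[0,0,1] f=>[1,0,3] g=>[4,2,1] h=>[4,0,4]
result: [0 1 4; 4 1 0; 3 3 4]

Answer: [0 1 4; 4 1 0; 3 3 4]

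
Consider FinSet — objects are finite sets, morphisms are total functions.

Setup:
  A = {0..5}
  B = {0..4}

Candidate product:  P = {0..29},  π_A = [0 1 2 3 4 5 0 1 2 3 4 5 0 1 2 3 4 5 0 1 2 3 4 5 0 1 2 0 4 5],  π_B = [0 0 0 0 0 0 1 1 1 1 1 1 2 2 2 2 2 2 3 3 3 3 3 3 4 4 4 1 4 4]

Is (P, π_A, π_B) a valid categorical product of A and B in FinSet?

|A|·|B| = 6·5 = 30;  |P| = 30
Check the pairing map k ↦ (π_A(k), π_B(k)):
  0 -> (0,0)
  1 -> (1,0)
  2 -> (2,0)
  3 -> (3,0)
  4 -> (4,0)
  5 -> (5,0)
  6 -> (0,1)
  7 -> (1,1)
  8 -> (2,1)
  9 -> (3,1)
  10 -> (4,1)
  11 -> (5,1)
  12 -> (0,2)
  13 -> (1,2)
  14 -> (2,2)
  15 -> (3,2)
  16 -> (4,2)
  17 -> (5,2)
  18 -> (0,3)
  19 -> (1,3)
  20 -> (2,3)
  21 -> (3,3)
  22 -> (4,3)
  23 -> (5,3)
  24 -> (0,4)
  25 -> (1,4)
  26 -> (2,4)
  27 -> (0,1)  ✗ repeats pair of k=6
  28 -> (4,4)
  29 -> (5,4)
distinct pairs in image: 29 / 30 needed
  → (0,1) hit at k=6 and k=27

Answer: NOT A VALID PRODUCT — duplicate pair at indices 6,27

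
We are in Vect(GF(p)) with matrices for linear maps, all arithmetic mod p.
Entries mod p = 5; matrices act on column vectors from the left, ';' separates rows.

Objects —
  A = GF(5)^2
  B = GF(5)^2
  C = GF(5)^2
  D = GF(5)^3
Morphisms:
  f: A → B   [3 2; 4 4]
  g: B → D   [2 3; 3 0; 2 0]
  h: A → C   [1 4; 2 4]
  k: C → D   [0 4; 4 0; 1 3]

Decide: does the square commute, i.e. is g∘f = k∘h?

Answer: DOES NOT COMMUTE

Derivation:
1) trace f;g:
  e0=[1,0] f→[3,4] g→[3,4,1]
  e1=[0,1] f→[2,4] g→[1,1,4]
  ⟦path⟧₁ = [3 1; 4 1; 1 4]
2) trace h;k:
  e0=[1,0] h→[1,2] k→[3,4,2]
  e1=[0,1] h→[4,4] k→[1,1,1]
  ⟦path⟧₂ = [3 1; 4 1; 2 1]
Equal? differ; not commutative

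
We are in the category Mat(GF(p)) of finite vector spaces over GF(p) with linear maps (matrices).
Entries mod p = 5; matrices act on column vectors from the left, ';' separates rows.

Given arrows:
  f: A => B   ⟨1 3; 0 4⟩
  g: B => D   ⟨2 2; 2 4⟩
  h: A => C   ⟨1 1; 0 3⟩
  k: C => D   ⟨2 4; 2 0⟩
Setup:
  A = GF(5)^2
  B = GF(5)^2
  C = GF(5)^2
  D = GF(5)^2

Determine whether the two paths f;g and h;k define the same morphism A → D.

Answer: COMMUTES

Derivation:
Path 1 = f;g:
  e0=(1,0) f=>(1,0) g=>(2,2)
  e1=(0,1) f=>(3,4) g=>(4,2)
  composite₁ = ⟨2 4; 2 2⟩
Path 2 = h;k:
  e0=(1,0) h=>(1,0) k=>(2,2)
  e1=(0,1) h=>(1,3) k=>(4,2)
  composite₂ = ⟨2 4; 2 2⟩
Equal? equal; square commutes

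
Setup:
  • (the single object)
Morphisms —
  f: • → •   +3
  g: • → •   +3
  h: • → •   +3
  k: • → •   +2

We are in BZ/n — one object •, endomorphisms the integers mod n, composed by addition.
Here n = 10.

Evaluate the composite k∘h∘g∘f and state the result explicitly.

  0 +3≡3 +3≡6 +3≡9 +2≡1  (mod 10)
⟦path⟧: +1

Answer: +1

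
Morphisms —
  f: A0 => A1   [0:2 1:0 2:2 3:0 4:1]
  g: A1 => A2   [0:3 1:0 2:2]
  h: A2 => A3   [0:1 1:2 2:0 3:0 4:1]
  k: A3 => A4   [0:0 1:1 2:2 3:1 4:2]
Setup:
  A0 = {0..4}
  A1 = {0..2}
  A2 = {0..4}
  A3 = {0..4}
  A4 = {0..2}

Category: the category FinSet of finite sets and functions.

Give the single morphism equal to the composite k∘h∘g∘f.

  0 f=>2 g=>2 h=>0 k=>0
  1 f=>0 g=>3 h=>0 k=>0
  2 f=>2 g=>2 h=>0 k=>0
  3 f=>0 g=>3 h=>0 k=>0
  4 f=>1 g=>0 h=>1 k=>1
⟦path⟧: [0:0 1:0 2:0 3:0 4:1]

Answer: [0:0 1:0 2:0 3:0 4:1]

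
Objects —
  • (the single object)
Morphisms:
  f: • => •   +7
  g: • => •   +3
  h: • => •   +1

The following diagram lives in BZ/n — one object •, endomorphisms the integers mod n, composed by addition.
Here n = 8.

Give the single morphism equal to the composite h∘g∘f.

  0 +7≡7 +3≡2 +1≡3  (mod 8)
⟦path⟧: +3

Answer: +3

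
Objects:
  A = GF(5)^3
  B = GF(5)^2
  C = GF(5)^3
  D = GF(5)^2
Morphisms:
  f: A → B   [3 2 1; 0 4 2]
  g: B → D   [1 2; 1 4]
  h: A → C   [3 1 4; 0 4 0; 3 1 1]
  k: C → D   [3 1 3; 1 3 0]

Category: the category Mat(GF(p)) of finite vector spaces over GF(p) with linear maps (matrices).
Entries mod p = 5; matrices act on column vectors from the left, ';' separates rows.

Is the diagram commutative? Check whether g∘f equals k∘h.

Answer: COMMUTES

Trace:
Path 1 = f;g:
  e0=[1,0,0] f→[3,0] g→[3,3]
  e1=[0,1,0] f→[2,4] g→[0,3]
  e2=[0,0,1] f→[1,2] g→[0,4]
  ⟦path⟧₁ = [3 0 0; 3 3 4]
Path 2 = h;k:
  e0=[1,0,0] h→[3,0,3] k→[3,3]
  e1=[0,1,0] h→[1,4,1] k→[0,3]
  e2=[0,0,1] h→[4,0,1] k→[0,4]
  ⟦path⟧₂ = [3 0 0; 3 3 4]
Equal? equal; square commutes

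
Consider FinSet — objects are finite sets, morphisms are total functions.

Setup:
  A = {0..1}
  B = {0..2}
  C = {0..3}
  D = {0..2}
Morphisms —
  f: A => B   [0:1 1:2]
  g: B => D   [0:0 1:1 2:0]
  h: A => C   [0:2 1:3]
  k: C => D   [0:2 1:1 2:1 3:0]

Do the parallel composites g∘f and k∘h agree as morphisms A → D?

Path 1 = f;g:
  0 f=>1 g=>1
  1 f=>2 g=>0
  ⟦path⟧₁ = [0:1 1:0]
Path 2 = h;k:
  0 h=>2 k=>1
  1 h=>3 k=>0
  ⟦path⟧₂ = [0:1 1:0]
Equal? YES — commutes

Answer: COMMUTES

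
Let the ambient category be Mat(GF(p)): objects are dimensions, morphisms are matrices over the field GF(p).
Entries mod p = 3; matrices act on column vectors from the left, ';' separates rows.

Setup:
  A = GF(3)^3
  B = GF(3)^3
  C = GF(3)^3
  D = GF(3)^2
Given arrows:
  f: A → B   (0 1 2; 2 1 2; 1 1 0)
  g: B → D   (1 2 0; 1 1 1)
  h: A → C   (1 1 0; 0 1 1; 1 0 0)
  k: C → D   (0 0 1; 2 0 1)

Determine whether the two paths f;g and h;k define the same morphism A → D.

Along f;g (path 1):
  e0=[1,0,0] f→[0,2,1] g→[1,0]
  e1=[0,1,0] f→[1,1,1] g→[0,0]
  e2=[0,0,1] f→[2,2,0] g→[0,1]
  composite₁ = (1 0 0; 0 0 1)
Along h;k (path 2):
  e0=[1,0,0] h→[1,0,1] k→[1,0]
  e1=[0,1,0] h→[1,1,0] k→[0,2]
  e2=[0,0,1] h→[0,1,0] k→[0,0]
  composite₂ = (1 0 0; 0 2 0)
Equal? NO — does not commute

Answer: DOES NOT COMMUTE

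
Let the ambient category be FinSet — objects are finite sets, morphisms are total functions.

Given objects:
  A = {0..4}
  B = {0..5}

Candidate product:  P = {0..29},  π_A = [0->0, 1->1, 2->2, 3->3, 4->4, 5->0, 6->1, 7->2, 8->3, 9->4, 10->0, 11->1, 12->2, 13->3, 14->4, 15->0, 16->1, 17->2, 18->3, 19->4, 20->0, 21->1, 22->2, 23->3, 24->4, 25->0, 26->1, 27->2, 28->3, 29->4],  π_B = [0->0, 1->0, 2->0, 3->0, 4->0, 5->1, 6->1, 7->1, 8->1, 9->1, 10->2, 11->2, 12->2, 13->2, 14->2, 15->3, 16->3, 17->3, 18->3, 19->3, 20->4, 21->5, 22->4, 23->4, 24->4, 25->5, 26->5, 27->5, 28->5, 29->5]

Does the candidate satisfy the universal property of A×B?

|A|·|B| = 5·6 = 30;  |P| = 30
Check the pairing map k ↦ (π_A(k), π_B(k)):
  0 -> (0,0)
  1 -> (1,0)
  2 -> (2,0)
  3 -> (3,0)
  4 -> (4,0)
  5 -> (0,1)
  6 -> (1,1)
  7 -> (2,1)
  8 -> (3,1)
  9 -> (4,1)
  10 -> (0,2)
  11 -> (1,2)
  12 -> (2,2)
  13 -> (3,2)
  14 -> (4,2)
  15 -> (0,3)
  16 -> (1,3)
  17 -> (2,3)
  18 -> (3,3)
  19 -> (4,3)
  20 -> (0,4)
  21 -> (1,5)
  22 -> (2,4)
  23 -> (3,4)
  24 -> (4,4)
  25 -> (0,5)
  26 -> (1,5)  ✗ repeats pair of k=21
  27 -> (2,5)
  28 -> (3,5)
  29 -> (4,5)
distinct pairs in image: 29 / 30 needed
  → (1,5) hit at k=21 and k=26

Answer: NOT A VALID PRODUCT — duplicate pair at indices 26,21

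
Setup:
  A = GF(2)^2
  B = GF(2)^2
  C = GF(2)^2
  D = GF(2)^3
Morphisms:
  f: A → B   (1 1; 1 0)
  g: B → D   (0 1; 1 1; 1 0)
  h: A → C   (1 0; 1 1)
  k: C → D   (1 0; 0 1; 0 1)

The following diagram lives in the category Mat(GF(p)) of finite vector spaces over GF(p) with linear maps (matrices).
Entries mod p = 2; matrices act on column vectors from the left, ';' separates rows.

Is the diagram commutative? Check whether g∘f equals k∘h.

1) trace f;g:
  e0=(1,0) f→(1,1) g→(1,0,1)
  e1=(0,1) f→(1,0) g→(0,1,1)
  result₁ = (1 0; 0 1; 1 1)
2) trace h;k:
  e0=(1,0) h→(1,1) k→(1,1,1)
  e1=(0,1) h→(0,1) k→(0,1,1)
  result₂ = (1 0; 1 1; 1 1)
Equal? differ; not commutative

Answer: DOES NOT COMMUTE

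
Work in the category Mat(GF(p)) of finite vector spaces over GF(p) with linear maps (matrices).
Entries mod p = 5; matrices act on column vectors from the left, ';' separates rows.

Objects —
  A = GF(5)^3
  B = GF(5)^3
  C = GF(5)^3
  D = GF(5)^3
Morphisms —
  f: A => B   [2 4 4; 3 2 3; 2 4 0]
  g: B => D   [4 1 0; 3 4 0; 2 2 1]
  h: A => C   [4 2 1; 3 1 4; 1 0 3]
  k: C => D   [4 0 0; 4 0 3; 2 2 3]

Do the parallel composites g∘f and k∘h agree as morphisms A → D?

Path 1 = f;g:
  e0=(1,0,0) f=>(2,3,2) g=>(1,3,2)
  e1=(0,1,0) f=>(4,2,4) g=>(3,0,1)
  e2=(0,0,1) f=>(4,3,0) g=>(4,4,4)
  result₁ = [1 3 4; 3 0 4; 2 1 4]
Path 2 = h;k:
  e0=(1,0,0) h=>(4,3,1) k=>(1,4,2)
  e1=(0,1,0) h=>(2,1,0) k=>(3,3,1)
  e2=(0,0,1) h=>(1,4,3) k=>(4,3,4)
  result₂ = [1 3 4; 4 3 3; 2 1 4]
Equal? differ; not commutative

Answer: DOES NOT COMMUTE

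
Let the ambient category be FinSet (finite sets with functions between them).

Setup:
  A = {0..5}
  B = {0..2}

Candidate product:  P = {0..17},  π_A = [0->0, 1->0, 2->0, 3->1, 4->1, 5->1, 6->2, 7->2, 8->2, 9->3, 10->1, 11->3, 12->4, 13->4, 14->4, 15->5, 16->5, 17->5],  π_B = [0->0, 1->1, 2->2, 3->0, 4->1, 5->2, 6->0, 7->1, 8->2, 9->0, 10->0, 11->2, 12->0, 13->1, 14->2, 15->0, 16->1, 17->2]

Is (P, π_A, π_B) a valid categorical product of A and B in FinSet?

Answer: NOT A VALID PRODUCT — duplicate pair at indices 3,10

Derivation:
|A|·|B| = 6·3 = 18;  |P| = 18
Check the pairing map k ↦ (π_A(k), π_B(k)):
  0 -> (0,0)
  1 -> (0,1)
  2 -> (0,2)
  3 -> (1,0)
  4 -> (1,1)
  5 -> (1,2)
  6 -> (2,0)
  7 -> (2,1)
  8 -> (2,2)
  9 -> (3,0)
  10 -> (1,0)  ✗ repeats pair of k=3
  11 -> (3,2)
  12 -> (4,0)
  13 -> (4,1)
  14 -> (4,2)
  15 -> (5,0)
  16 -> (5,1)
  17 -> (5,2)
distinct pairs in image: 17 / 18 needed
  → (1,0) hit at k=3 and k=10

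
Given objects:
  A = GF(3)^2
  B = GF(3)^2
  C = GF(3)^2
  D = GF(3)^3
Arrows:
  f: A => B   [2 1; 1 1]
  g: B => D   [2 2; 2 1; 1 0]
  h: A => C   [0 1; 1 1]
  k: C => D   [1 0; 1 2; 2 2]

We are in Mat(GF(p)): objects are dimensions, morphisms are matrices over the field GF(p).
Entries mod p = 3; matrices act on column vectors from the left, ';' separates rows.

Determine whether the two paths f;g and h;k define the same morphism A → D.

Answer: COMMUTES

Trace:
Path 1 = f;g:
  e0=⟨1,0⟩ f=>⟨2,1⟩ g=>⟨0,2,2⟩
  e1=⟨0,1⟩ f=>⟨1,1⟩ g=>⟨1,0,1⟩
  result₁ = [0 1; 2 0; 2 1]
Path 2 = h;k:
  e0=⟨1,0⟩ h=>⟨0,1⟩ k=>⟨0,2,2⟩
  e1=⟨0,1⟩ h=>⟨1,1⟩ k=>⟨1,0,1⟩
  result₂ = [0 1; 2 0; 2 1]
Equal? same morphism ✓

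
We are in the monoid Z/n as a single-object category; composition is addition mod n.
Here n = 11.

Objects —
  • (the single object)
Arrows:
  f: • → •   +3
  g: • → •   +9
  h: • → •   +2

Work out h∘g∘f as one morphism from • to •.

  0 +3≡3 +9≡1 +2≡3  (mod 11)
composite: +3

Answer: +3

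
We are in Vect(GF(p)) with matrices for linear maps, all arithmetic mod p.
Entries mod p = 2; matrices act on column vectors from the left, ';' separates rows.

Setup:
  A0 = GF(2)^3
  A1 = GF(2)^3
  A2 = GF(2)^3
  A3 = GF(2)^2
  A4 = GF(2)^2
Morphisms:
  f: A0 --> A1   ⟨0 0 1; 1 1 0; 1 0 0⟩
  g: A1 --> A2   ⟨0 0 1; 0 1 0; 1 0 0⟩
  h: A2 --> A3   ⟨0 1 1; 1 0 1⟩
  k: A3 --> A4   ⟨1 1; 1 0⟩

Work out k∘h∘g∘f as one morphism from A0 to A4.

  e0=⟨1,0,0⟩ f-->⟨0,1,1⟩ g-->⟨1,1,0⟩ h-->⟨1,1⟩ k-->⟨0,1⟩
  e1=⟨0,1,0⟩ f-->⟨0,1,0⟩ g-->⟨0,1,0⟩ h-->⟨1,0⟩ k-->⟨1,1⟩
  e2=⟨0,0,1⟩ f-->⟨1,0,0⟩ g-->⟨0,0,1⟩ h-->⟨1,1⟩ k-->⟨0,1⟩
composite: ⟨0 1 0; 1 1 1⟩

Answer: ⟨0 1 0; 1 1 1⟩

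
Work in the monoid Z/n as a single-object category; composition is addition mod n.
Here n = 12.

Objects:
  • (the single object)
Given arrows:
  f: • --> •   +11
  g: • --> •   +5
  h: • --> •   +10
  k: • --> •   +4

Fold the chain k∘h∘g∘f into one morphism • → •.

Answer: +6

Work:
  0 +11≡11 +5≡4 +10≡2 +4≡6  (mod 12)
result: +6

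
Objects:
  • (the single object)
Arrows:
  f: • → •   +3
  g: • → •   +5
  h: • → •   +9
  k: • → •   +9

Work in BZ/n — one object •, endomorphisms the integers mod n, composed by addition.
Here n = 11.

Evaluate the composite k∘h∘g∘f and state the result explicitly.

  0 +3≡3 +5≡8 +9≡6 +9≡4  (mod 11)
⟦path⟧: +4

Answer: +4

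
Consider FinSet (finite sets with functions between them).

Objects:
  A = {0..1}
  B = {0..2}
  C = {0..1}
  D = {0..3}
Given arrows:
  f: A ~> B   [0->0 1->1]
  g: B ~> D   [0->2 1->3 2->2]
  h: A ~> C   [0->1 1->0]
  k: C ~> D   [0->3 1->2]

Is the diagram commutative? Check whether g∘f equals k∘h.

Answer: COMMUTES

Trace:
Path 1 = f;g:
  0 f~>0 g~>2
  1 f~>1 g~>3
  result₁ = [0->2 1->3]
Path 2 = h;k:
  0 h~>1 k~>2
  1 h~>0 k~>3
  result₂ = [0->2 1->3]
Equal? equal; square commutes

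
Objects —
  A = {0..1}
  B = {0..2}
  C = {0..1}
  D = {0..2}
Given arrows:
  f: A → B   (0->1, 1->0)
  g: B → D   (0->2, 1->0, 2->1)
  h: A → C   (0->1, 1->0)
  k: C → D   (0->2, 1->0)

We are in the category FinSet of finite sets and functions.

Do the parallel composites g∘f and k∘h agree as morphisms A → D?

Path 1 = f;g:
  0 f→1 g→0
  1 f→0 g→2
  ⟦path⟧₁ = (0->0, 1->2)
Path 2 = h;k:
  0 h→1 k→0
  1 h→0 k→2
  ⟦path⟧₂ = (0->0, 1->2)
Equal? equal; square commutes

Answer: COMMUTES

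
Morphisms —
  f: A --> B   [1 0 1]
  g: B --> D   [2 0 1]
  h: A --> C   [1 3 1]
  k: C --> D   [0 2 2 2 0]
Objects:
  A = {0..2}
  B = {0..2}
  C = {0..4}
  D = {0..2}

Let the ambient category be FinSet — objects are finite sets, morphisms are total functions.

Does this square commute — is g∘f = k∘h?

Answer: DOES NOT COMMUTE

Derivation:
1) trace f;g:
  0 f-->1 g-->0
  1 f-->0 g-->2
  2 f-->1 g-->0
  composite₁ = [0 2 0]
2) trace h;k:
  0 h-->1 k-->2
  1 h-->3 k-->2
  2 h-->1 k-->2
  composite₂ = [2 2 2]
Equal? differ; not commutative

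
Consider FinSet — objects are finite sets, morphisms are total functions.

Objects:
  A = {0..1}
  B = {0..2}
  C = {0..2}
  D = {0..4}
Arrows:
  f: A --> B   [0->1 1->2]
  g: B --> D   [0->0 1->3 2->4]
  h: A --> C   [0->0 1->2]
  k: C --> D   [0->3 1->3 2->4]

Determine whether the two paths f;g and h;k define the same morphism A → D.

Answer: COMMUTES

Work:
1) trace f;g:
  0 f-->1 g-->3
  1 f-->2 g-->4
  ⟦path⟧₁ = [0->3 1->4]
2) trace h;k:
  0 h-->0 k-->3
  1 h-->2 k-->4
  ⟦path⟧₂ = [0->3 1->4]
Equal? same morphism ✓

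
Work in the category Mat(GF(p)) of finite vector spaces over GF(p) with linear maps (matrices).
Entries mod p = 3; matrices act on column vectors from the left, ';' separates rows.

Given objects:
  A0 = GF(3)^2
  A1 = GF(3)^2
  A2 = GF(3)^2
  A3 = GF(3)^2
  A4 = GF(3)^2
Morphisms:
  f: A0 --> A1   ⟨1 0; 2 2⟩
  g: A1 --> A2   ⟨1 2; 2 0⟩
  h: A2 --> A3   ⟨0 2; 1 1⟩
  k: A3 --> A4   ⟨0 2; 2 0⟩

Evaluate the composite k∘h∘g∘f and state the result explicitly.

  e0=[1,0] f-->[1,2] g-->[2,2] h-->[1,1] k-->[2,2]
  e1=[0,1] f-->[0,2] g-->[1,0] h-->[0,1] k-->[2,0]
result: ⟨2 2; 2 0⟩

Answer: ⟨2 2; 2 0⟩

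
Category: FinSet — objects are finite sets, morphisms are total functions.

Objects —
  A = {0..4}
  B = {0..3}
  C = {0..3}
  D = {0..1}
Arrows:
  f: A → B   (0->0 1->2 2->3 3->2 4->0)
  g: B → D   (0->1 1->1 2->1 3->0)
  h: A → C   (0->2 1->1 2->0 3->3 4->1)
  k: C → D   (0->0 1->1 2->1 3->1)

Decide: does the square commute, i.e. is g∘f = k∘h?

1) trace f;g:
  0 f→0 g→1
  1 f→2 g→1
  2 f→3 g→0
  3 f→2 g→1
  4 f→0 g→1
  ⟦path⟧₁ = (0->1 1->1 2->0 3->1 4->1)
2) trace h;k:
  0 h→2 k→1
  1 h→1 k→1
  2 h→0 k→0
  3 h→3 k→1
  4 h→1 k→1
  ⟦path⟧₂ = (0->1 1->1 2->0 3->1 4->1)
Equal? same morphism ✓

Answer: COMMUTES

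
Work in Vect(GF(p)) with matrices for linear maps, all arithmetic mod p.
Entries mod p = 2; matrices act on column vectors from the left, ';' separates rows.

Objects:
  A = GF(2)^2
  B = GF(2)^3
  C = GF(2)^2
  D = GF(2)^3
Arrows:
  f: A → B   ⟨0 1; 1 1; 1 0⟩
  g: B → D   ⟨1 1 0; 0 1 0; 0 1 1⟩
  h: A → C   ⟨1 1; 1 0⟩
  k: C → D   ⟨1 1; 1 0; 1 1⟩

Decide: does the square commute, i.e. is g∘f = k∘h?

Path 1 = f;g:
  e0=(1,0) f→(0,1,1) g→(1,1,0)
  e1=(0,1) f→(1,1,0) g→(0,1,1)
  composite₁ = ⟨1 0; 1 1; 0 1⟩
Path 2 = h;k:
  e0=(1,0) h→(1,1) k→(0,1,0)
  e1=(0,1) h→(1,0) k→(1,1,1)
  composite₂ = ⟨0 1; 1 1; 0 1⟩
Equal? NO — does not commute

Answer: DOES NOT COMMUTE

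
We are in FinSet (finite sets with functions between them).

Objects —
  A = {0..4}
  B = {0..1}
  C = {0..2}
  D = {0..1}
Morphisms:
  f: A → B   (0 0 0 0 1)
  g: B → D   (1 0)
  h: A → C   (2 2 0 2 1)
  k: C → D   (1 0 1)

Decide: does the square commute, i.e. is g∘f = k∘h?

Answer: COMMUTES

Derivation:
1) trace f;g:
  0 f→0 g→1
  1 f→0 g→1
  2 f→0 g→1
  3 f→0 g→1
  4 f→1 g→0
  composite₁ = (1 1 1 1 0)
2) trace h;k:
  0 h→2 k→1
  1 h→2 k→1
  2 h→0 k→1
  3 h→2 k→1
  4 h→1 k→0
  composite₂ = (1 1 1 1 0)
Equal? same morphism ✓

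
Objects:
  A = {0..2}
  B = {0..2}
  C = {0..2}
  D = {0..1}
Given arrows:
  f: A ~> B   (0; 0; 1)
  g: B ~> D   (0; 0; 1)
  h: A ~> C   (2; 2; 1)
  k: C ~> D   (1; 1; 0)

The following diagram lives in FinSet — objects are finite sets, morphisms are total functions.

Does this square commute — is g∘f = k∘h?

Along f;g (path 1):
  0 f~>0 g~>0
  1 f~>0 g~>0
  2 f~>1 g~>0
  composite₁ = (0; 0; 0)
Along h;k (path 2):
  0 h~>2 k~>0
  1 h~>2 k~>0
  2 h~>1 k~>1
  composite₂ = (0; 0; 1)
Equal? differ; not commutative

Answer: DOES NOT COMMUTE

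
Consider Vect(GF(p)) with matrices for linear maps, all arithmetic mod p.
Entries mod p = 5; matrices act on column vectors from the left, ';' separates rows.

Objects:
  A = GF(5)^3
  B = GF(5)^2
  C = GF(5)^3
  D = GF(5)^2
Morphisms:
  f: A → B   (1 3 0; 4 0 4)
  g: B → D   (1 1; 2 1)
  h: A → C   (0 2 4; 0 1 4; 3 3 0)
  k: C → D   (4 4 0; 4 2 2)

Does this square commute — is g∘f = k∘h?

Answer: DOES NOT COMMUTE

Derivation:
Along f;g (path 1):
  e0=⟨1,0,0⟩ f→⟨1,4⟩ g→⟨0,1⟩
  e1=⟨0,1,0⟩ f→⟨3,0⟩ g→⟨3,1⟩
  e2=⟨0,0,1⟩ f→⟨0,4⟩ g→⟨4,4⟩
  composite₁ = (0 3 4; 1 1 4)
Along h;k (path 2):
  e0=⟨1,0,0⟩ h→⟨0,0,3⟩ k→⟨0,1⟩
  e1=⟨0,1,0⟩ h→⟨2,1,3⟩ k→⟨2,1⟩
  e2=⟨0,0,1⟩ h→⟨4,4,0⟩ k→⟨2,4⟩
  composite₂ = (0 2 2; 1 1 4)
Equal? differ; not commutative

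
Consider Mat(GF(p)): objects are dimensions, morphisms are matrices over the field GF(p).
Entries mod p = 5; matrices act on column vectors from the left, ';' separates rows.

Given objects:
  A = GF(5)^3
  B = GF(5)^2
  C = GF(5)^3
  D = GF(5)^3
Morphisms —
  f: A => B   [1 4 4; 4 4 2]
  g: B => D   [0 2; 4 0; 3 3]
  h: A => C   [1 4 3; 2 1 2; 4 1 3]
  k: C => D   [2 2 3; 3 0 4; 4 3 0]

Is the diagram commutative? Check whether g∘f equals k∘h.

Along f;g (path 1):
  e0=[1,0,0] f=>[1,4] g=>[3,4,0]
  e1=[0,1,0] f=>[4,4] g=>[3,1,4]
  e2=[0,0,1] f=>[4,2] g=>[4,1,3]
  composite₁ = [3 3 4; 4 1 1; 0 4 3]
Along h;k (path 2):
  e0=[1,0,0] h=>[1,2,4] k=>[3,4,0]
  e1=[0,1,0] h=>[4,1,1] k=>[3,1,4]
  e2=[0,0,1] h=>[3,2,3] k=>[4,1,3]
  composite₂ = [3 3 4; 4 1 1; 0 4 3]
Equal? YES — commutes

Answer: COMMUTES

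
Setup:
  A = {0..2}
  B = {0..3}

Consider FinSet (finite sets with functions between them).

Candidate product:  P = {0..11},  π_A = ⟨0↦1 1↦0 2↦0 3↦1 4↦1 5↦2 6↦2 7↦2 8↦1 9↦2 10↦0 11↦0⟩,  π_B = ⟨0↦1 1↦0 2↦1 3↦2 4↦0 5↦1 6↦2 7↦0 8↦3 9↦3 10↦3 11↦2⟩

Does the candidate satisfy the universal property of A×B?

Answer: VALID PRODUCT

Derivation:
|A|·|B| = 3·4 = 12;  |P| = 12
Check the pairing map k ↦ (π_A(k), π_B(k)):
  0 ↦ (1,1)
  1 ↦ (0,0)
  2 ↦ (0,1)
  3 ↦ (1,2)
  4 ↦ (1,0)
  5 ↦ (2,1)
  6 ↦ (2,2)
  7 ↦ (2,0)
  8 ↦ (1,3)
  9 ↦ (2,3)
  10 ↦ (0,3)
  11 ↦ (0,2)
distinct pairs in image: 12 / 12 needed
  → bijection onto A×B; projections well-typed.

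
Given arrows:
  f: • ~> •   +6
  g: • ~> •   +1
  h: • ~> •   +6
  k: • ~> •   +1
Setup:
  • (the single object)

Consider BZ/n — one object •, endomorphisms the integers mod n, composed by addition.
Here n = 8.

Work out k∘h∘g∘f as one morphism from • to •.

  0 +6≡6 +1≡7 +6≡5 +1≡6  (mod 8)
⟦path⟧: +6

Answer: +6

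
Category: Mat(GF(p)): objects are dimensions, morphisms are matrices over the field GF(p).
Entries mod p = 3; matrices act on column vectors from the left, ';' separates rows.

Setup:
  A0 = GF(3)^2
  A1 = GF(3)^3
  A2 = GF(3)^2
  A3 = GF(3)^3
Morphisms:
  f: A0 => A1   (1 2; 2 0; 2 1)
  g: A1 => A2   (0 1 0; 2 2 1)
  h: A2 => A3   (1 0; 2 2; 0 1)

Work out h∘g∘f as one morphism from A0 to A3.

  e0=[1,0] f=>[1,2,2] g=>[2,2] h=>[2,2,2]
  e1=[0,1] f=>[2,0,1] g=>[0,2] h=>[0,1,2]
composite: (2 0; 2 1; 2 2)

Answer: (2 0; 2 1; 2 2)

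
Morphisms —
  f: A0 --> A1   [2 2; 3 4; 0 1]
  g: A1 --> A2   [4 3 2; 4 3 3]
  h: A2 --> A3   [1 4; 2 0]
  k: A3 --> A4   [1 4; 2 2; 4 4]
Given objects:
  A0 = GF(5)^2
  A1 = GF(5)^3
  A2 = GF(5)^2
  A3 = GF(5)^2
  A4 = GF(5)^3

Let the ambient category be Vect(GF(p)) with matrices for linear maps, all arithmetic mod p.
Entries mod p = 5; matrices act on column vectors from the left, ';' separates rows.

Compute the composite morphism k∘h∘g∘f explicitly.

  e0=⟨1,0⟩ f-->⟨2,3,0⟩ g-->⟨2,2⟩ h-->⟨0,4⟩ k-->⟨1,3,1⟩
  e1=⟨0,1⟩ f-->⟨2,4,1⟩ g-->⟨2,3⟩ h-->⟨4,4⟩ k-->⟨0,1,2⟩
composite: [1 0; 3 1; 1 2]

Answer: [1 0; 3 1; 1 2]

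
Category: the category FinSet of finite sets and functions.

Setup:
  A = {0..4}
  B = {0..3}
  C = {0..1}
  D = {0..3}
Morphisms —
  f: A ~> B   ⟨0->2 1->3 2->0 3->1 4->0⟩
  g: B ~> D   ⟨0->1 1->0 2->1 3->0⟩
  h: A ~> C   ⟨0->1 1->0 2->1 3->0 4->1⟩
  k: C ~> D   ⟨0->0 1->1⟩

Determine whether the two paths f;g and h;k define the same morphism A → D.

1) trace f;g:
  0 f~>2 g~>1
  1 f~>3 g~>0
  2 f~>0 g~>1
  3 f~>1 g~>0
  4 f~>0 g~>1
  result₁ = ⟨0->1 1->0 2->1 3->0 4->1⟩
2) trace h;k:
  0 h~>1 k~>1
  1 h~>0 k~>0
  2 h~>1 k~>1
  3 h~>0 k~>0
  4 h~>1 k~>1
  result₂ = ⟨0->1 1->0 2->1 3->0 4->1⟩
Equal? equal; square commutes

Answer: COMMUTES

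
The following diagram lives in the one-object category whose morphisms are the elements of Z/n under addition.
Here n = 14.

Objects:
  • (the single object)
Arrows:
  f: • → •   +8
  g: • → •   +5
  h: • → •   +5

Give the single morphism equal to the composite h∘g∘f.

  0 +8≡8 +5≡13 +5≡4  (mod 14)
⟦path⟧: +4

Answer: +4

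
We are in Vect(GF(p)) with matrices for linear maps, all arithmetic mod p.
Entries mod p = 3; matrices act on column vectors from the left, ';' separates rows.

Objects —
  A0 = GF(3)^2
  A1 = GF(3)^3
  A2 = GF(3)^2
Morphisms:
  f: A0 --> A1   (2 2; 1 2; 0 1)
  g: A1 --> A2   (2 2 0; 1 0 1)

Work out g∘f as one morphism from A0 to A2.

Answer: (0 2; 2 0)

Work:
  e0=[1,0] f-->[2,1,0] g-->[0,2]
  e1=[0,1] f-->[2,2,1] g-->[2,0]
result: (0 2; 2 0)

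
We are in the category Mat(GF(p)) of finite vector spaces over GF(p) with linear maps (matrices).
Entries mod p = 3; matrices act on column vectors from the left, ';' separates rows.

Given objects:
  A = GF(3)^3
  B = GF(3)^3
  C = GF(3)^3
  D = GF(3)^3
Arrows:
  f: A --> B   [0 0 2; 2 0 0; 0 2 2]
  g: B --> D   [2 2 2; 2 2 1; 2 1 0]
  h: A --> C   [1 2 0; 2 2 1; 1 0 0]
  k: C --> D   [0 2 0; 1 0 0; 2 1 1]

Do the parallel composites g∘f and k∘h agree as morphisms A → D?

Answer: COMMUTES

Derivation:
1) trace f;g:
  e0=(1,0,0) f-->(0,2,0) g-->(1,1,2)
  e1=(0,1,0) f-->(0,0,2) g-->(1,2,0)
  e2=(0,0,1) f-->(2,0,2) g-->(2,0,1)
  ⟦path⟧₁ = [1 1 2; 1 2 0; 2 0 1]
2) trace h;k:
  e0=(1,0,0) h-->(1,2,1) k-->(1,1,2)
  e1=(0,1,0) h-->(2,2,0) k-->(1,2,0)
  e2=(0,0,1) h-->(0,1,0) k-->(2,0,1)
  ⟦path⟧₂ = [1 1 2; 1 2 0; 2 0 1]
Equal? equal; square commutes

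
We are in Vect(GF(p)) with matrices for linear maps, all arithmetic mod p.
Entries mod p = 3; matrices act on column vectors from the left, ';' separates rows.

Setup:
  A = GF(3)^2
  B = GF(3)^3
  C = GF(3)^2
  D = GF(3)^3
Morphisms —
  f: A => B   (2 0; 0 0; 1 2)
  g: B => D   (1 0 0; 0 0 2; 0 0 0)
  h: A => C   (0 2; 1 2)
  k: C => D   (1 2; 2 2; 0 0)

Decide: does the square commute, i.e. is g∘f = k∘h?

Answer: DOES NOT COMMUTE

Trace:
Path 1 = f;g:
  e0=(1,0) f=>(2,0,1) g=>(2,2,0)
  e1=(0,1) f=>(0,0,2) g=>(0,1,0)
  composite₁ = (2 0; 2 1; 0 0)
Path 2 = h;k:
  e0=(1,0) h=>(0,1) k=>(2,2,0)
  e1=(0,1) h=>(2,2) k=>(0,2,0)
  composite₂ = (2 0; 2 2; 0 0)
Equal? distinct morphisms ✗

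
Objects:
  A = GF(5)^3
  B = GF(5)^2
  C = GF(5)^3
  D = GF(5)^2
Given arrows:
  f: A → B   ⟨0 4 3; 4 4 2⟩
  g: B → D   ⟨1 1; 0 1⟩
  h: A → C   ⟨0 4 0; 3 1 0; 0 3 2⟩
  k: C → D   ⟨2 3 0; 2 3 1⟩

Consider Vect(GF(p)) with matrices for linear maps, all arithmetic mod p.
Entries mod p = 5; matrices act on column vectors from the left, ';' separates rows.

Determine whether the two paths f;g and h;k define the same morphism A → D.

Answer: DOES NOT COMMUTE

Derivation:
1) trace f;g:
  e0=⟨1,0,0⟩ f→⟨0,4⟩ g→⟨4,4⟩
  e1=⟨0,1,0⟩ f→⟨4,4⟩ g→⟨3,4⟩
  e2=⟨0,0,1⟩ f→⟨3,2⟩ g→⟨0,2⟩
  ⟦path⟧₁ = ⟨4 3 0; 4 4 2⟩
2) trace h;k:
  e0=⟨1,0,0⟩ h→⟨0,3,0⟩ k→⟨4,4⟩
  e1=⟨0,1,0⟩ h→⟨4,1,3⟩ k→⟨1,4⟩
  e2=⟨0,0,1⟩ h→⟨0,0,2⟩ k→⟨0,2⟩
  ⟦path⟧₂ = ⟨4 1 0; 4 4 2⟩
Equal? NO — does not commute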